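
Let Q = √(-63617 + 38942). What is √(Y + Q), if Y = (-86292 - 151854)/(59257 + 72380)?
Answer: √(-3483202778 + 9626833205*I*√987)/43879 ≈ 8.8115 + 8.9135*I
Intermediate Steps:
Y = -79382/43879 (Y = -238146/131637 = -238146*1/131637 = -79382/43879 ≈ -1.8091)
Q = 5*I*√987 (Q = √(-24675) = 5*I*√987 ≈ 157.08*I)
√(Y + Q) = √(-79382/43879 + 5*I*√987)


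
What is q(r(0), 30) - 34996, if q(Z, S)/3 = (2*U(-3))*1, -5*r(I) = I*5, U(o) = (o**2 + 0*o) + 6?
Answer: -34906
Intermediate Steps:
U(o) = 6 + o**2 (U(o) = (o**2 + 0) + 6 = o**2 + 6 = 6 + o**2)
r(I) = -I (r(I) = -I*5/5 = -I)
q(Z, S) = 90 (q(Z, S) = 3*((2*(6 + (-3)**2))*1) = 3*((2*(6 + 9))*1) = 3*((2*15)*1) = 3*(30*1) = 3*30 = 90)
q(r(0), 30) - 34996 = 90 - 34996 = -34906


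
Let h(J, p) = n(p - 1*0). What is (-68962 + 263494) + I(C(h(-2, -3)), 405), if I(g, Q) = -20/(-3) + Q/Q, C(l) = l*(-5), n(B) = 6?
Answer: 583619/3 ≈ 1.9454e+5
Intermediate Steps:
h(J, p) = 6
C(l) = -5*l
I(g, Q) = 23/3 (I(g, Q) = -20*(-⅓) + 1 = 20/3 + 1 = 23/3)
(-68962 + 263494) + I(C(h(-2, -3)), 405) = (-68962 + 263494) + 23/3 = 194532 + 23/3 = 583619/3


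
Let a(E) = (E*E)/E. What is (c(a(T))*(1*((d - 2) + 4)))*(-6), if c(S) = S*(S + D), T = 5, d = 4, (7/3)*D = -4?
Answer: -4140/7 ≈ -591.43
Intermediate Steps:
D = -12/7 (D = (3/7)*(-4) = -12/7 ≈ -1.7143)
a(E) = E (a(E) = E²/E = E)
c(S) = S*(-12/7 + S) (c(S) = S*(S - 12/7) = S*(-12/7 + S))
(c(a(T))*(1*((d - 2) + 4)))*(-6) = (((⅐)*5*(-12 + 7*5))*(1*((4 - 2) + 4)))*(-6) = (((⅐)*5*(-12 + 35))*(1*(2 + 4)))*(-6) = (((⅐)*5*23)*(1*6))*(-6) = ((115/7)*6)*(-6) = (690/7)*(-6) = -4140/7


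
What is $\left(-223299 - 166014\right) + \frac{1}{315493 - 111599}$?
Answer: $- \frac{79378584821}{203894} \approx -3.8931 \cdot 10^{5}$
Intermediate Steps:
$\left(-223299 - 166014\right) + \frac{1}{315493 - 111599} = -389313 + \frac{1}{315493 - 111599} = -389313 + \frac{1}{203894} = - \frac{79378584821}{203894}$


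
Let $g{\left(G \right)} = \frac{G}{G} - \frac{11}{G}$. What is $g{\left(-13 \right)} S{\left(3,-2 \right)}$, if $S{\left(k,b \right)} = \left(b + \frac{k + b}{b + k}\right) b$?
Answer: $\frac{48}{13} \approx 3.6923$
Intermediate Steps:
$g{\left(G \right)} = 1 - \frac{11}{G}$
$S{\left(k,b \right)} = b \left(1 + b\right)$ ($S{\left(k,b \right)} = \left(b + \frac{b + k}{b + k}\right) b = \left(b + 1\right) b = \left(1 + b\right) b = b \left(1 + b\right)$)
$g{\left(-13 \right)} S{\left(3,-2 \right)} = \frac{-11 - 13}{-13} \left(- 2 \left(1 - 2\right)\right) = \left(- \frac{1}{13}\right) \left(-24\right) \left(\left(-2\right) \left(-1\right)\right) = \frac{24}{13} \cdot 2 = \frac{48}{13}$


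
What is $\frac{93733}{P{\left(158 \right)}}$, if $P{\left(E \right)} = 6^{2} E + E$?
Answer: $\frac{93733}{5846} \approx 16.034$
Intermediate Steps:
$P{\left(E \right)} = 37 E$ ($P{\left(E \right)} = 36 E + E = 37 E$)
$\frac{93733}{P{\left(158 \right)}} = \frac{93733}{37 \cdot 158} = \frac{93733}{5846}$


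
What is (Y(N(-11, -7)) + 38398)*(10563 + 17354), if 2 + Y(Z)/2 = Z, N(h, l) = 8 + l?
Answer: 1071901132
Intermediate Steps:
Y(Z) = -4 + 2*Z
(Y(N(-11, -7)) + 38398)*(10563 + 17354) = ((-4 + 2*(8 - 7)) + 38398)*(10563 + 17354) = ((-4 + 2*1) + 38398)*27917 = ((-4 + 2) + 38398)*27917 = (-2 + 38398)*27917 = 38396*27917 = 1071901132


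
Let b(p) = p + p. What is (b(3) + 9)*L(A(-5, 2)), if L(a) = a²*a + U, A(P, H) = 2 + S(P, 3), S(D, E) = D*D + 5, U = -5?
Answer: 491445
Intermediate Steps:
S(D, E) = 5 + D² (S(D, E) = D² + 5 = 5 + D²)
A(P, H) = 7 + P² (A(P, H) = 2 + (5 + P²) = 7 + P²)
L(a) = -5 + a³ (L(a) = a²*a - 5 = a³ - 5 = -5 + a³)
b(p) = 2*p
(b(3) + 9)*L(A(-5, 2)) = (2*3 + 9)*(-5 + (7 + (-5)²)³) = (6 + 9)*(-5 + (7 + 25)³) = 15*(-5 + 32³) = 15*(-5 + 32768) = 15*32763 = 491445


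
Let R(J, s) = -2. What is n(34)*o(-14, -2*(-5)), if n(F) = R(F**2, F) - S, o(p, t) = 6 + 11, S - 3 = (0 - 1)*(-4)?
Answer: -153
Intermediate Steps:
S = 7 (S = 3 + (0 - 1)*(-4) = 3 - 1*(-4) = 3 + 4 = 7)
o(p, t) = 17
n(F) = -9 (n(F) = -2 - 1*7 = -2 - 7 = -9)
n(34)*o(-14, -2*(-5)) = -9*17 = -153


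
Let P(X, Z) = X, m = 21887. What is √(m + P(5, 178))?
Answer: 2*√5473 ≈ 147.96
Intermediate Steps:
√(m + P(5, 178)) = √(21887 + 5) = √21892 = 2*√5473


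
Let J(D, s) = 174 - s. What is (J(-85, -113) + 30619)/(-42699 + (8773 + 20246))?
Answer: -1717/760 ≈ -2.2592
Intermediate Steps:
(J(-85, -113) + 30619)/(-42699 + (8773 + 20246)) = ((174 - 1*(-113)) + 30619)/(-42699 + (8773 + 20246)) = ((174 + 113) + 30619)/(-42699 + 29019) = (287 + 30619)/(-13680) = 30906*(-1/13680) = -1717/760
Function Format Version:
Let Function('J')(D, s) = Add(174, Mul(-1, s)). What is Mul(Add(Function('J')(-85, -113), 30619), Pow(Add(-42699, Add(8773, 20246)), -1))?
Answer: Rational(-1717, 760) ≈ -2.2592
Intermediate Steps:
Mul(Add(Function('J')(-85, -113), 30619), Pow(Add(-42699, Add(8773, 20246)), -1)) = Mul(Add(Add(174, Mul(-1, -113)), 30619), Pow(Add(-42699, Add(8773, 20246)), -1)) = Mul(Add(Add(174, 113), 30619), Pow(Add(-42699, 29019), -1)) = Mul(Add(287, 30619), Pow(-13680, -1)) = Mul(30906, Rational(-1, 13680)) = Rational(-1717, 760)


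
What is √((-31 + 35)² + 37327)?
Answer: √37343 ≈ 193.24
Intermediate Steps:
√((-31 + 35)² + 37327) = √(4² + 37327) = √(16 + 37327) = √37343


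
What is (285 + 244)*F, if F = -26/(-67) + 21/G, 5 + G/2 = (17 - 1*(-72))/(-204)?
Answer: -60665720/74303 ≈ -816.46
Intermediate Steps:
G = -1109/102 (G = -10 + 2*((17 - 1*(-72))/(-204)) = -10 + 2*((17 + 72)*(-1/204)) = -10 + 2*(89*(-1/204)) = -10 + 2*(-89/204) = -10 - 89/102 = -1109/102 ≈ -10.873)
F = -114680/74303 (F = -26/(-67) + 21/(-1109/102) = -26*(-1/67) + 21*(-102/1109) = 26/67 - 2142/1109 = -114680/74303 ≈ -1.5434)
(285 + 244)*F = (285 + 244)*(-114680/74303) = 529*(-114680/74303) = -60665720/74303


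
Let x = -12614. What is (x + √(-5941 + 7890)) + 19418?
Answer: 6804 + √1949 ≈ 6848.1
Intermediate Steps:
(x + √(-5941 + 7890)) + 19418 = (-12614 + √(-5941 + 7890)) + 19418 = (-12614 + √1949) + 19418 = 6804 + √1949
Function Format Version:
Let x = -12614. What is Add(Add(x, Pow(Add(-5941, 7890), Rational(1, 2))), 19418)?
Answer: Add(6804, Pow(1949, Rational(1, 2))) ≈ 6848.1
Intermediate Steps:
Add(Add(x, Pow(Add(-5941, 7890), Rational(1, 2))), 19418) = Add(Add(-12614, Pow(Add(-5941, 7890), Rational(1, 2))), 19418) = Add(Add(-12614, Pow(1949, Rational(1, 2))), 19418) = Add(6804, Pow(1949, Rational(1, 2)))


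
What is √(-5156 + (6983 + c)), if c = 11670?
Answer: √13497 ≈ 116.18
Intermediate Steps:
√(-5156 + (6983 + c)) = √(-5156 + (6983 + 11670)) = √(-5156 + 18653) = √13497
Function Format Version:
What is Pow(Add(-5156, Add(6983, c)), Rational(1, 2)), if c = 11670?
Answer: Pow(13497, Rational(1, 2)) ≈ 116.18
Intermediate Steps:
Pow(Add(-5156, Add(6983, c)), Rational(1, 2)) = Pow(Add(-5156, Add(6983, 11670)), Rational(1, 2)) = Pow(Add(-5156, 18653), Rational(1, 2)) = Pow(13497, Rational(1, 2))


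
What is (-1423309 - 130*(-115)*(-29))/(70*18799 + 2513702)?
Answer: -618953/1276544 ≈ -0.48487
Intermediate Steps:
(-1423309 - 130*(-115)*(-29))/(70*18799 + 2513702) = (-1423309 + 14950*(-29))/(1315930 + 2513702) = (-1423309 - 433550)/3829632 = -1856859*1/3829632 = -618953/1276544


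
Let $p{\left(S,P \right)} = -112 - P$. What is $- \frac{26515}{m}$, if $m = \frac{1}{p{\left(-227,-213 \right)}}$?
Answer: $-2678015$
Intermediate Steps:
$m = \frac{1}{101}$ ($m = \frac{1}{-112 - -213} = \frac{1}{-112 + 213} = \frac{1}{101} \approx 0.009901$)
$- \frac{26515}{m} = - 26515 \frac{1}{\frac{1}{101}} = \left(-26515\right) 101 = -2678015$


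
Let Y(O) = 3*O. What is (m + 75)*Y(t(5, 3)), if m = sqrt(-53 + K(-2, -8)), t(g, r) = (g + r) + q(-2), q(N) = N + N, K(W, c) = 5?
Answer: 900 + 48*I*sqrt(3) ≈ 900.0 + 83.138*I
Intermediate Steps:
q(N) = 2*N
t(g, r) = -4 + g + r (t(g, r) = (g + r) + 2*(-2) = (g + r) - 4 = -4 + g + r)
m = 4*I*sqrt(3) (m = sqrt(-53 + 5) = sqrt(-48) = 4*I*sqrt(3) ≈ 6.9282*I)
(m + 75)*Y(t(5, 3)) = (4*I*sqrt(3) + 75)*(3*(-4 + 5 + 3)) = (75 + 4*I*sqrt(3))*(3*4) = (75 + 4*I*sqrt(3))*12 = 900 + 48*I*sqrt(3)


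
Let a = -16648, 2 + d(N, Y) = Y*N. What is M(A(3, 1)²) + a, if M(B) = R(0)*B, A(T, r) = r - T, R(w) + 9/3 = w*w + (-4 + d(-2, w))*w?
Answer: -16660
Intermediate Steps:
d(N, Y) = -2 + N*Y (d(N, Y) = -2 + Y*N = -2 + N*Y)
R(w) = -3 + w² + w*(-6 - 2*w) (R(w) = -3 + (w*w + (-4 + (-2 - 2*w))*w) = -3 + (w² + (-6 - 2*w)*w) = -3 + (w² + w*(-6 - 2*w)) = -3 + w² + w*(-6 - 2*w))
M(B) = -3*B (M(B) = (-3 - 1*0² - 6*0)*B = (-3 - 1*0 + 0)*B = (-3 + 0 + 0)*B = -3*B)
M(A(3, 1)²) + a = -3*(1 - 1*3)² - 16648 = -3*(1 - 3)² - 16648 = -3*(-2)² - 16648 = -3*4 - 16648 = -12 - 16648 = -16660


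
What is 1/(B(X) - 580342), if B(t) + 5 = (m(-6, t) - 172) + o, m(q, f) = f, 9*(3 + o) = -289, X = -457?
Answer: -9/5229100 ≈ -1.7211e-6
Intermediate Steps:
o = -316/9 (o = -3 + (⅑)*(-289) = -3 - 289/9 = -316/9 ≈ -35.111)
B(t) = -1909/9 + t (B(t) = -5 + ((t - 172) - 316/9) = -5 + ((-172 + t) - 316/9) = -5 + (-1864/9 + t) = -1909/9 + t)
1/(B(X) - 580342) = 1/((-1909/9 - 457) - 580342) = 1/(-6022/9 - 580342) = 1/(-5229100/9) = -9/5229100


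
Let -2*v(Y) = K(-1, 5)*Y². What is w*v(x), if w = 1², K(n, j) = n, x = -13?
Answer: 169/2 ≈ 84.500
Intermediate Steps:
v(Y) = Y²/2 (v(Y) = -(-1)*Y²/2 = Y²/2)
w = 1
w*v(x) = 1*((½)*(-13)²) = 1*((½)*169) = 1*(169/2) = 169/2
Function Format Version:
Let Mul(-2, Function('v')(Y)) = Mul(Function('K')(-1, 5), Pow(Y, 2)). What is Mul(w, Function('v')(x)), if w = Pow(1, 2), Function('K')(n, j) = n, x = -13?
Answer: Rational(169, 2) ≈ 84.500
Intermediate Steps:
Function('v')(Y) = Mul(Rational(1, 2), Pow(Y, 2)) (Function('v')(Y) = Mul(Rational(-1, 2), Mul(-1, Pow(Y, 2))) = Mul(Rational(1, 2), Pow(Y, 2)))
w = 1
Mul(w, Function('v')(x)) = Mul(1, Mul(Rational(1, 2), Pow(-13, 2))) = Mul(1, Mul(Rational(1, 2), 169)) = Mul(1, Rational(169, 2)) = Rational(169, 2)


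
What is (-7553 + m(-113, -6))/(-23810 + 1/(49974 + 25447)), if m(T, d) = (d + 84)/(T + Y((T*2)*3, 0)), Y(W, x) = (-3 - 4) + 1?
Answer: 67794805585/213697107071 ≈ 0.31725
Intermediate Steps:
Y(W, x) = -6 (Y(W, x) = -7 + 1 = -6)
m(T, d) = (84 + d)/(-6 + T) (m(T, d) = (d + 84)/(T - 6) = (84 + d)/(-6 + T))
(-7553 + m(-113, -6))/(-23810 + 1/(49974 + 25447)) = (-7553 + (84 - 6)/(-6 - 113))/(-23810 + 1/(49974 + 25447)) = (-7553 + 78/(-119))/(-23810 + 1/75421) = (-7553 - 1/119*78)/(-23810 + 1/75421) = (-7553 - 78/119)/(-1795774009/75421) = -898885/119*(-75421/1795774009) = 67794805585/213697107071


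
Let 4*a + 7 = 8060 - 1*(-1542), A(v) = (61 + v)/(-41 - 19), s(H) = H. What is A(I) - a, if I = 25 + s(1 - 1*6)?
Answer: -24001/10 ≈ -2400.1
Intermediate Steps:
I = 20 (I = 25 + (1 - 1*6) = 25 + (1 - 6) = 25 - 5 = 20)
A(v) = -61/60 - v/60 (A(v) = (61 + v)/(-60) = (61 + v)*(-1/60) = -61/60 - v/60)
a = 9595/4 (a = -7/4 + (8060 - 1*(-1542))/4 = -7/4 + (8060 + 1542)/4 = -7/4 + (¼)*9602 = -7/4 + 4801/2 = 9595/4 ≈ 2398.8)
A(I) - a = (-61/60 - 1/60*20) - 1*9595/4 = (-61/60 - ⅓) - 9595/4 = -27/20 - 9595/4 = -24001/10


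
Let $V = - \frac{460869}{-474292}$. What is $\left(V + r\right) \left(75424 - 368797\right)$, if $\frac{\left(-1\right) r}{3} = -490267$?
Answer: $- \frac{204653956291040853}{474292} \approx -4.3149 \cdot 10^{11}$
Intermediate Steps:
$r = 1470801$ ($r = \left(-3\right) \left(-490267\right) = 1470801$)
$V = \frac{460869}{474292}$ ($V = \left(-460869\right) \left(- \frac{1}{474292}\right) = \frac{460869}{474292} \approx 0.9717$)
$\left(V + r\right) \left(75424 - 368797\right) = \left(\frac{460869}{474292} + 1470801\right) \left(75424 - 368797\right) = \frac{697589608761}{474292} \left(-293373\right) = - \frac{204653956291040853}{474292}$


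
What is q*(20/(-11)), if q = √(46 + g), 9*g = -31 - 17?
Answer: -20*√366/33 ≈ -11.595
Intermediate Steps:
g = -16/3 (g = (-31 - 17)/9 = (⅑)*(-48) = -16/3 ≈ -5.3333)
q = √366/3 (q = √(46 - 16/3) = √(122/3) = √366/3 ≈ 6.3770)
q*(20/(-11)) = (√366/3)*(20/(-11)) = (√366/3)*(20*(-1/11)) = (√366/3)*(-20/11) = -20*√366/33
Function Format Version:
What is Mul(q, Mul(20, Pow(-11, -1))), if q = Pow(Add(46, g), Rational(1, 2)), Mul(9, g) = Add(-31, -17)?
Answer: Mul(Rational(-20, 33), Pow(366, Rational(1, 2))) ≈ -11.595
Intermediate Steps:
g = Rational(-16, 3) (g = Mul(Rational(1, 9), Add(-31, -17)) = Mul(Rational(1, 9), -48) = Rational(-16, 3) ≈ -5.3333)
q = Mul(Rational(1, 3), Pow(366, Rational(1, 2))) (q = Pow(Add(46, Rational(-16, 3)), Rational(1, 2)) = Pow(Rational(122, 3), Rational(1, 2)) = Mul(Rational(1, 3), Pow(366, Rational(1, 2))) ≈ 6.3770)
Mul(q, Mul(20, Pow(-11, -1))) = Mul(Mul(Rational(1, 3), Pow(366, Rational(1, 2))), Mul(20, Pow(-11, -1))) = Mul(Mul(Rational(1, 3), Pow(366, Rational(1, 2))), Mul(20, Rational(-1, 11))) = Mul(Mul(Rational(1, 3), Pow(366, Rational(1, 2))), Rational(-20, 11)) = Mul(Rational(-20, 33), Pow(366, Rational(1, 2)))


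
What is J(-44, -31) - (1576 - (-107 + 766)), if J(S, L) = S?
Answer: -961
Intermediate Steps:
J(-44, -31) - (1576 - (-107 + 766)) = -44 - (1576 - (-107 + 766)) = -44 - (1576 - 1*659) = -44 - (1576 - 659) = -44 - 1*917 = -44 - 917 = -961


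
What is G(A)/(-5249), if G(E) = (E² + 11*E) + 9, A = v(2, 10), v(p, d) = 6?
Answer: -111/5249 ≈ -0.021147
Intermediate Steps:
A = 6
G(E) = 9 + E² + 11*E
G(A)/(-5249) = (9 + 6² + 11*6)/(-5249) = (9 + 36 + 66)*(-1/5249) = 111*(-1/5249) = -111/5249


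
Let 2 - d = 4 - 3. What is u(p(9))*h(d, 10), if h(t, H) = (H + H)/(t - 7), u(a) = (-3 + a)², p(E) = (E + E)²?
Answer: -343470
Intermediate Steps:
p(E) = 4*E² (p(E) = (2*E)² = 4*E²)
d = 1 (d = 2 - (4 - 3) = 2 - 1*1 = 2 - 1 = 1)
h(t, H) = 2*H/(-7 + t) (h(t, H) = (2*H)/(-7 + t) = 2*H/(-7 + t))
u(p(9))*h(d, 10) = (-3 + 4*9²)²*(2*10/(-7 + 1)) = (-3 + 4*81)²*(2*10/(-6)) = (-3 + 324)²*(2*10*(-⅙)) = 321²*(-10/3) = 103041*(-10/3) = -343470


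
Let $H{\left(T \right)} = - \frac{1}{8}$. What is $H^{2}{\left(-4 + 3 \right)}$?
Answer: $\frac{1}{64} \approx 0.015625$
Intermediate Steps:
$H{\left(T \right)} = - \frac{1}{8}$ ($H{\left(T \right)} = \left(-1\right) \frac{1}{8} = - \frac{1}{8}$)
$H^{2}{\left(-4 + 3 \right)} = \left(- \frac{1}{8}\right)^{2} = \frac{1}{64}$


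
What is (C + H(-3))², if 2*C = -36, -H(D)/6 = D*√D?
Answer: 324*(1 - I*√3)² ≈ -648.0 - 1122.4*I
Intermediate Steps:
H(D) = -6*D^(3/2) (H(D) = -6*D*√D = -6*D^(3/2))
C = -18 (C = (½)*(-36) = -18)
(C + H(-3))² = (-18 - (-18)*I*√3)² = (-18 + 18*I*√3)²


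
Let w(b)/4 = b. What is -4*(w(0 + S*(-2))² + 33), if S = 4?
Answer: -4228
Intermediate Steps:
w(b) = 4*b
-4*(w(0 + S*(-2))² + 33) = -4*((4*(0 + 4*(-2)))² + 33) = -4*((4*(0 - 8))² + 33) = -4*((4*(-8))² + 33) = -4*((-32)² + 33) = -4*(1024 + 33) = -4*1057 = -4228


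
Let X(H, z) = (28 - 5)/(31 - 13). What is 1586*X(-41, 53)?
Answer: 18239/9 ≈ 2026.6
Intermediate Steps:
X(H, z) = 23/18
1586*X(-41, 53) = 1586*(23/18) = 18239/9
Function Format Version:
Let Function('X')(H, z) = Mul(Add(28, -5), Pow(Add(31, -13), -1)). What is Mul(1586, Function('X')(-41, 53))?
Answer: Rational(18239, 9) ≈ 2026.6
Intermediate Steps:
Function('X')(H, z) = Rational(23, 18) (Function('X')(H, z) = Mul(23, Pow(18, -1)) = Mul(23, Rational(1, 18)) = Rational(23, 18))
Mul(1586, Function('X')(-41, 53)) = Mul(1586, Rational(23, 18)) = Rational(18239, 9)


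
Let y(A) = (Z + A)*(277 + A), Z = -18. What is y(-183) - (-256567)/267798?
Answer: -5059518845/267798 ≈ -18893.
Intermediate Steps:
y(A) = (-18 + A)*(277 + A)
y(-183) - (-256567)/267798 = (-4986 + (-183)² + 259*(-183)) - (-256567)/267798 = (-4986 + 33489 - 47397) - (-256567)/267798 = -18894 - 1*(-256567/267798) = -18894 + 256567/267798 = -5059518845/267798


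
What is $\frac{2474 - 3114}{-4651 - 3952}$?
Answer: $\frac{640}{8603} \approx 0.074393$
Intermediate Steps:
$\frac{2474 - 3114}{-4651 - 3952} = - \frac{640}{-8603} = \left(-640\right) \left(- \frac{1}{8603}\right) = \frac{640}{8603}$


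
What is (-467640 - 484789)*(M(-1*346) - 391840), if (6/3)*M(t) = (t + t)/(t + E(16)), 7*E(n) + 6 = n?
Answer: 450077780516641/1206 ≈ 3.7320e+11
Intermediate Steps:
E(n) = -6/7 + n/7
M(t) = t/(10/7 + t) (M(t) = ((t + t)/(t + (-6/7 + (⅐)*16)))/2 = ((2*t)/(t + (-6/7 + 16/7)))/2 = ((2*t)/(t + 10/7))/2 = ((2*t)/(10/7 + t))/2 = (2*t/(10/7 + t))/2 = t/(10/7 + t))
(-467640 - 484789)*(M(-1*346) - 391840) = (-467640 - 484789)*(7*(-1*346)/(10 + 7*(-1*346)) - 391840) = -952429*(7*(-346)/(10 + 7*(-346)) - 391840) = -952429*(7*(-346)/(10 - 2422) - 391840) = -952429*(7*(-346)/(-2412) - 391840) = -952429*(7*(-346)*(-1/2412) - 391840) = -952429*(1211/1206 - 391840) = -952429*(-472557829/1206) = 450077780516641/1206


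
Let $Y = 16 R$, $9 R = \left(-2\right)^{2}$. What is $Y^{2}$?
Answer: $\frac{4096}{81} \approx 50.568$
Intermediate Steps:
$R = \frac{4}{9}$ ($R = \frac{\left(-2\right)^{2}}{9} = \frac{1}{9} \cdot 4 = \frac{4}{9} \approx 0.44444$)
$Y = \frac{64}{9}$ ($Y = 16 \cdot \frac{4}{9} = \frac{64}{9} \approx 7.1111$)
$Y^{2} = \left(\frac{64}{9}\right)^{2} = \frac{4096}{81}$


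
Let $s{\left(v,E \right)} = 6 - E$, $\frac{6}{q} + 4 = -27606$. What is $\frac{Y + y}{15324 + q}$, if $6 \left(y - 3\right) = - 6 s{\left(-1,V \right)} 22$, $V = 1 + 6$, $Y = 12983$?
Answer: $\frac{59858480}{70515939} \approx 0.84886$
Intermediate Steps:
$q = - \frac{3}{13805}$ ($q = \frac{6}{-4 - 27606} = \frac{6}{-27610} = 6 \left(- \frac{1}{27610}\right) = - \frac{3}{13805} \approx -0.00021731$)
$V = 7$
$y = 25$ ($y = 3 + \frac{- 6 \left(6 - 7\right) 22}{6} = 3 + \frac{\left(-6\right) \left(-1\right) 22}{6} = 3 + \frac{6 \cdot 22}{6} = 3 + \frac{1}{6} \cdot 132 = 3 + 22 = 25$)
$\frac{Y + y}{15324 + q} = \frac{12983 + 25}{15324 - \frac{3}{13805}} = \frac{13008}{\frac{211547817}{13805}} = 13008 \cdot \frac{13805}{211547817} = \frac{59858480}{70515939}$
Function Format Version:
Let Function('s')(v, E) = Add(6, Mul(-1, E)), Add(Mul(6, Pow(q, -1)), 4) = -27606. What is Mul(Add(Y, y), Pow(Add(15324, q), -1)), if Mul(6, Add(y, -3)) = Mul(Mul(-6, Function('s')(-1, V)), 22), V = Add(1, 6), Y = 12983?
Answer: Rational(59858480, 70515939) ≈ 0.84886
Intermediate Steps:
q = Rational(-3, 13805) (q = Mul(6, Pow(Add(-4, -27606), -1)) = Mul(6, Pow(-27610, -1)) = Mul(6, Rational(-1, 27610)) = Rational(-3, 13805) ≈ -0.00021731)
V = 7
y = 25 (y = Add(3, Mul(Rational(1, 6), Mul(Mul(-6, Add(6, Mul(-1, 7))), 22))) = Add(3, Mul(Rational(1, 6), Mul(Mul(-6, Add(6, -7)), 22))) = Add(3, Mul(Rational(1, 6), Mul(Mul(-6, -1), 22))) = Add(3, Mul(Rational(1, 6), Mul(6, 22))) = Add(3, Mul(Rational(1, 6), 132)) = Add(3, 22) = 25)
Mul(Add(Y, y), Pow(Add(15324, q), -1)) = Mul(Add(12983, 25), Pow(Add(15324, Rational(-3, 13805)), -1)) = Mul(13008, Pow(Rational(211547817, 13805), -1)) = Mul(13008, Rational(13805, 211547817)) = Rational(59858480, 70515939)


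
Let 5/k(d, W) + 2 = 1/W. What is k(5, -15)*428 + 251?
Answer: -24319/31 ≈ -784.48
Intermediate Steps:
k(d, W) = 5/(-2 + 1/W)
k(5, -15)*428 + 251 = -5*(-15)/(-1 + 2*(-15))*428 + 251 = -5*(-15)/(-1 - 30)*428 + 251 = -5*(-15)/(-31)*428 + 251 = -5*(-15)*(-1/31)*428 + 251 = -75/31*428 + 251 = -32100/31 + 251 = -24319/31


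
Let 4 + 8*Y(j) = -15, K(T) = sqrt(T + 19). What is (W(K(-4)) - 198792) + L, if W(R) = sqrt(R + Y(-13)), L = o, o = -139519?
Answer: -338311 + sqrt(-38 + 16*sqrt(15))/4 ≈ -3.3831e+5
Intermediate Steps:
K(T) = sqrt(19 + T)
Y(j) = -19/8 (Y(j) = -1/2 + (1/8)*(-15) = -1/2 - 15/8 = -19/8)
L = -139519
W(R) = sqrt(-19/8 + R) (W(R) = sqrt(R - 19/8) = sqrt(-19/8 + R))
(W(K(-4)) - 198792) + L = (sqrt(-38 + 16*sqrt(19 - 4))/4 - 198792) - 139519 = (sqrt(-38 + 16*sqrt(15))/4 - 198792) - 139519 = (-198792 + sqrt(-38 + 16*sqrt(15))/4) - 139519 = -338311 + sqrt(-38 + 16*sqrt(15))/4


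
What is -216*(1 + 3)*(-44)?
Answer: 38016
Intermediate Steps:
-216*(1 + 3)*(-44) = -216*4*(-44) = -36*24*(-44) = -864*(-44) = 38016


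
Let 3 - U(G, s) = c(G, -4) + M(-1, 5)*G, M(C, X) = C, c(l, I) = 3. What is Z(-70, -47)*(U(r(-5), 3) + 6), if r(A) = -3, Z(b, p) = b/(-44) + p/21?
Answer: -299/154 ≈ -1.9416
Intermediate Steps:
Z(b, p) = -b/44 + p/21 (Z(b, p) = b*(-1/44) + p*(1/21) = -b/44 + p/21)
U(G, s) = G (U(G, s) = 3 - (3 - G) = 3 + (-3 + G) = G)
Z(-70, -47)*(U(r(-5), 3) + 6) = (-1/44*(-70) + (1/21)*(-47))*(-3 + 6) = (35/22 - 47/21)*3 = -299/462*3 = -299/154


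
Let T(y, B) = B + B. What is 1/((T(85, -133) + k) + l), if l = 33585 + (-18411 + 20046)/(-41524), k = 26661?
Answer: 41524/2490607885 ≈ 1.6672e-5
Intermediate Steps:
l = 1394581905/41524 (l = 33585 + 1635*(-1/41524) = 33585 - 1635/41524 = 1394581905/41524 ≈ 33585.)
T(y, B) = 2*B
1/((T(85, -133) + k) + l) = 1/((2*(-133) + 26661) + 1394581905/41524) = 1/((-266 + 26661) + 1394581905/41524) = 1/(26395 + 1394581905/41524) = 1/(2490607885/41524) = 41524/2490607885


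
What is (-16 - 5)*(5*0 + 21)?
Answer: -441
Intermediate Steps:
(-16 - 5)*(5*0 + 21) = -21*(0 + 21) = -21*21 = -441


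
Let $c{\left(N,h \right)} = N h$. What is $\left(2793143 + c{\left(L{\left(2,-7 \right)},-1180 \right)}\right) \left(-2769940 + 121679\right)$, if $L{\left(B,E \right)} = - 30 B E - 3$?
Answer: $-6093868366663$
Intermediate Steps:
$L{\left(B,E \right)} = -3 - 30 B E$ ($L{\left(B,E \right)} = - 30 B E - 3 = -3 - 30 B E$)
$\left(2793143 + c{\left(L{\left(2,-7 \right)},-1180 \right)}\right) \left(-2769940 + 121679\right) = \left(2793143 + \left(-3 - 60 \left(-7\right)\right) \left(-1180\right)\right) \left(-2769940 + 121679\right) = \left(2793143 + \left(-3 + 420\right) \left(-1180\right)\right) \left(-2648261\right) = \left(2793143 + 417 \left(-1180\right)\right) \left(-2648261\right) = \left(2793143 - 492060\right) \left(-2648261\right) = 2301083 \left(-2648261\right) = -6093868366663$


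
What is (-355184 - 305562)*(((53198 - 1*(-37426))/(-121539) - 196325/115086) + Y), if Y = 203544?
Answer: -313526692455142938967/2331239559 ≈ -1.3449e+11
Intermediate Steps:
(-355184 - 305562)*(((53198 - 1*(-37426))/(-121539) - 196325/115086) + Y) = (-355184 - 305562)*(((53198 - 1*(-37426))/(-121539) - 196325/115086) + 203544) = -660746*(((53198 + 37426)*(-1/121539) - 196325*1/115086) + 203544) = -660746*((90624*(-1/121539) - 196325/115086) + 203544) = -660746*((-30208/40513 - 196325/115086) + 203544) = -660746*(-11430232613/4662479118 + 203544) = -660746*949008219361579/4662479118 = -313526692455142938967/2331239559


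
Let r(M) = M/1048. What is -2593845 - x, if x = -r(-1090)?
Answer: -1359175325/524 ≈ -2.5938e+6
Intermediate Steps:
r(M) = M/1048 (r(M) = M*(1/1048) = M/1048)
x = 545/524 (x = -(-1090)/1048 = -1*(-545/524) = 545/524 ≈ 1.0401)
-2593845 - x = -2593845 - 1*545/524 = -2593845 - 545/524 = -1359175325/524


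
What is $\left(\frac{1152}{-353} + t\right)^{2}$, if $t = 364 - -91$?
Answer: $\frac{25428448369}{124609} \approx 2.0407 \cdot 10^{5}$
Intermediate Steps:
$t = 455$ ($t = 364 + 91 = 455$)
$\left(\frac{1152}{-353} + t\right)^{2} = \left(\frac{1152}{-353} + 455\right)^{2} = \left(1152 \left(- \frac{1}{353}\right) + 455\right)^{2} = \left(- \frac{1152}{353} + 455\right)^{2} = \left(\frac{159463}{353}\right)^{2} = \frac{25428448369}{124609}$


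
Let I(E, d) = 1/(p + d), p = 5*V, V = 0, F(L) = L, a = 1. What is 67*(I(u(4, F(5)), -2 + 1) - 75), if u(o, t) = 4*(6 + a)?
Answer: -5092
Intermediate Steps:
u(o, t) = 28 (u(o, t) = 4*(6 + 1) = 4*7 = 28)
p = 0 (p = 5*0 = 0)
I(E, d) = 1/d (I(E, d) = 1/(0 + d) = 1/d)
67*(I(u(4, F(5)), -2 + 1) - 75) = 67*(1/(-2 + 1) - 75) = 67*(1/(-1) - 75) = 67*(-1 - 75) = 67*(-76) = -5092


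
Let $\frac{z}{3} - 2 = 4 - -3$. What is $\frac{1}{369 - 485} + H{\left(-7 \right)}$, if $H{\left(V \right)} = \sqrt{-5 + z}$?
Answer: $- \frac{1}{116} + \sqrt{22} \approx 4.6818$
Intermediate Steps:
$z = 27$ ($z = 6 + 3 \left(4 - -3\right) = 6 + 3 \left(4 + 3\right) = 6 + 3 \cdot 7 = 6 + 21 = 27$)
$H{\left(V \right)} = \sqrt{22}$ ($H{\left(V \right)} = \sqrt{-5 + 27} = \sqrt{22}$)
$\frac{1}{369 - 485} + H{\left(-7 \right)} = \frac{1}{369 - 485} + \sqrt{22} = \frac{1}{-116} + \sqrt{22} = - \frac{1}{116} + \sqrt{22}$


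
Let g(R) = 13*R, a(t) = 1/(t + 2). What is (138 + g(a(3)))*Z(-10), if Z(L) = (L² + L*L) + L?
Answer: 26714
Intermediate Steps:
Z(L) = L + 2*L² (Z(L) = (L² + L²) + L = 2*L² + L = L + 2*L²)
a(t) = 1/(2 + t)
(138 + g(a(3)))*Z(-10) = (138 + 13/(2 + 3))*(-10*(1 + 2*(-10))) = (138 + 13/5)*(-10*(1 - 20)) = (138 + 13*(⅕))*(-10*(-19)) = (138 + 13/5)*190 = (703/5)*190 = 26714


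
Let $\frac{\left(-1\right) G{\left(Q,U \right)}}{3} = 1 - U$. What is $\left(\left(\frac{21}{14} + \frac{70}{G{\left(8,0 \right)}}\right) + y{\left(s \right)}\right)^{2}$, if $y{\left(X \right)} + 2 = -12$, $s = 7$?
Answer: $\frac{46225}{36} \approx 1284.0$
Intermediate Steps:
$y{\left(X \right)} = -14$ ($y{\left(X \right)} = -2 - 12 = -14$)
$G{\left(Q,U \right)} = -3 + 3 U$ ($G{\left(Q,U \right)} = - 3 \left(1 - U\right) = -3 + 3 U$)
$\left(\left(\frac{21}{14} + \frac{70}{G{\left(8,0 \right)}}\right) + y{\left(s \right)}\right)^{2} = \left(\left(\frac{21}{14} + \frac{70}{-3 + 3 \cdot 0}\right) - 14\right)^{2} = \left(\left(21 \cdot \frac{1}{14} + \frac{70}{-3 + 0}\right) - 14\right)^{2} = \left(\left(\frac{3}{2} + \frac{70}{-3}\right) - 14\right)^{2} = \left(\left(\frac{3}{2} + 70 \left(- \frac{1}{3}\right)\right) - 14\right)^{2} = \left(\left(\frac{3}{2} - \frac{70}{3}\right) - 14\right)^{2} = \left(- \frac{131}{6} - 14\right)^{2} = \left(- \frac{215}{6}\right)^{2} = \frac{46225}{36}$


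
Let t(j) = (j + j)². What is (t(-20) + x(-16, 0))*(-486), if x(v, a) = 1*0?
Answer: -777600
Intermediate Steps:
t(j) = 4*j² (t(j) = (2*j)² = 4*j²)
x(v, a) = 0
(t(-20) + x(-16, 0))*(-486) = (4*(-20)² + 0)*(-486) = (4*400 + 0)*(-486) = (1600 + 0)*(-486) = 1600*(-486) = -777600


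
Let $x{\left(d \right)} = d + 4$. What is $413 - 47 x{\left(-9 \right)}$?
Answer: $648$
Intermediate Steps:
$x{\left(d \right)} = 4 + d$
$413 - 47 x{\left(-9 \right)} = 413 - 47 \left(4 - 9\right) = 413 - -235 = 413 + 235 = 648$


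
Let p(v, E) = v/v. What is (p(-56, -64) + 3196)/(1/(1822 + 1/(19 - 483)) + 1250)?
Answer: 2702766179/1056759214 ≈ 2.5576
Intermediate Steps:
p(v, E) = 1
(p(-56, -64) + 3196)/(1/(1822 + 1/(19 - 483)) + 1250) = (1 + 3196)/(1/(1822 + 1/(19 - 483)) + 1250) = 3197/(1/(1822 + 1/(-464)) + 1250) = 3197/(1/(1822 - 1/464) + 1250) = 3197/(1/(845407/464) + 1250) = 3197/(464/845407 + 1250) = 3197/(1056759214/845407) = 3197*(845407/1056759214) = 2702766179/1056759214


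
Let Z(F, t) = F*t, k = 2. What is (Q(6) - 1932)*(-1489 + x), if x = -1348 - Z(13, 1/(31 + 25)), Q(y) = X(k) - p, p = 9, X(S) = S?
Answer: 44011145/8 ≈ 5.5014e+6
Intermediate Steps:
Q(y) = -7 (Q(y) = 2 - 1*9 = 2 - 9 = -7)
x = -75501/56 (x = -1348 - 13/(31 + 25) = -1348 - 13/56 = -75501/56 ≈ -1348.2)
(Q(6) - 1932)*(-1489 + x) = (-7 - 1932)*(-1489 - 75501/56) = -1939*(-158885/56) = 44011145/8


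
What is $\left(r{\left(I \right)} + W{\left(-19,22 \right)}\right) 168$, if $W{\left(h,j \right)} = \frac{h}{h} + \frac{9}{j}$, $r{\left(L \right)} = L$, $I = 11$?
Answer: $\frac{22932}{11} \approx 2084.7$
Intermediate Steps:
$W{\left(h,j \right)} = 1 + \frac{9}{j}$
$\left(r{\left(I \right)} + W{\left(-19,22 \right)}\right) 168 = \left(11 + \frac{9 + 22}{22}\right) 168 = \left(11 + \frac{1}{22} \cdot 31\right) 168 = \left(11 + \frac{31}{22}\right) 168 = \frac{273}{22} \cdot 168 = \frac{22932}{11}$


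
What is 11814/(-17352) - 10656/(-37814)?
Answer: -589711/1477812 ≈ -0.39904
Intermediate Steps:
11814/(-17352) - 10656/(-37814) = 11814*(-1/17352) - 10656*(-1/37814) = -1969/2892 + 144/511 = -589711/1477812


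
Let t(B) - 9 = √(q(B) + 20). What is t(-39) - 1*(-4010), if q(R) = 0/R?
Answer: 4019 + 2*√5 ≈ 4023.5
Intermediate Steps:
q(R) = 0
t(B) = 9 + 2*√5 (t(B) = 9 + √(0 + 20) = 9 + √20 = 9 + 2*√5)
t(-39) - 1*(-4010) = (9 + 2*√5) - 1*(-4010) = (9 + 2*√5) + 4010 = 4019 + 2*√5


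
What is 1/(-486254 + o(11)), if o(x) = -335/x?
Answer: -11/5349129 ≈ -2.0564e-6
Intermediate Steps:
1/(-486254 + o(11)) = 1/(-486254 - 335/11) = 1/(-5349129/11) = -11/5349129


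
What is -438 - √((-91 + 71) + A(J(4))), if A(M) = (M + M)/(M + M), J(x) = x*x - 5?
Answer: -438 - I*√19 ≈ -438.0 - 4.3589*I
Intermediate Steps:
J(x) = -5 + x² (J(x) = x² - 5 = -5 + x²)
A(M) = 1 (A(M) = (2*M)/((2*M)) = (2*M)*(1/(2*M)) = 1)
-438 - √((-91 + 71) + A(J(4))) = -438 - √((-91 + 71) + 1) = -438 - √(-20 + 1) = -438 - √(-19) = -438 - I*√19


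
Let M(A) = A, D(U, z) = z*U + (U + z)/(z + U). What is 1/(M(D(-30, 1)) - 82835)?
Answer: -1/82864 ≈ -1.2068e-5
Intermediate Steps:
D(U, z) = 1 + U*z (D(U, z) = U*z + (U + z)/(U + z) = U*z + 1 = 1 + U*z)
1/(M(D(-30, 1)) - 82835) = 1/((1 - 30*1) - 82835) = 1/((1 - 30) - 82835) = 1/(-29 - 82835) = 1/(-82864) = -1/82864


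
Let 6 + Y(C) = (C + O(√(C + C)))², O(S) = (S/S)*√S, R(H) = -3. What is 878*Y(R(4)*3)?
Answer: -5268 + 878*(9 - 2^(¼)*√3*√I)² ≈ 42832.0 - 19293.0*I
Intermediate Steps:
O(S) = √S (O(S) = 1*√S = √S)
Y(C) = -6 + (C + 2^(¼)*C^(¼))² (Y(C) = -6 + (C + √(√(C + C)))² = -6 + (C + √(√(2*C)))² = -6 + (C + √(√2*√C))² = -6 + (C + 2^(¼)*C^(¼))²)
878*Y(R(4)*3) = 878*(-6 + (-3*3 + 2^(¼)*(-3*3)^(¼))²) = 878*(-6 + (-9 + 2^(¼)*(-9)^(¼))²) = 878*(-6 + (-9 + 2^(¼)*((-1)^(¼)*√3))²) = 878*(-6 + (-9 + (-2)^(¼)*√3)²) = -5268 + 878*(-9 + (-2)^(¼)*√3)²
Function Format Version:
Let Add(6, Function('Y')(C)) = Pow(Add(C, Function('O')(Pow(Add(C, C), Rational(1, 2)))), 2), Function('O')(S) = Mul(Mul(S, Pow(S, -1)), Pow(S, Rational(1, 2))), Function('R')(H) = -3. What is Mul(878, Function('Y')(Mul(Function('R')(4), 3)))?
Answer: Add(-5268, Mul(878, Pow(Add(9, Mul(-1, Pow(2, Rational(1, 4)), Pow(3, Rational(1, 2)), Pow(I, Rational(1, 2)))), 2))) ≈ Add(42832., Mul(-19293., I))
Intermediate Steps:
Function('O')(S) = Pow(S, Rational(1, 2)) (Function('O')(S) = Mul(1, Pow(S, Rational(1, 2))) = Pow(S, Rational(1, 2)))
Function('Y')(C) = Add(-6, Pow(Add(C, Mul(Pow(2, Rational(1, 4)), Pow(C, Rational(1, 4)))), 2)) (Function('Y')(C) = Add(-6, Pow(Add(C, Pow(Pow(Add(C, C), Rational(1, 2)), Rational(1, 2))), 2)) = Add(-6, Pow(Add(C, Pow(Pow(Mul(2, C), Rational(1, 2)), Rational(1, 2))), 2)) = Add(-6, Pow(Add(C, Pow(Mul(Pow(2, Rational(1, 2)), Pow(C, Rational(1, 2))), Rational(1, 2))), 2)) = Add(-6, Pow(Add(C, Mul(Pow(2, Rational(1, 4)), Pow(C, Rational(1, 4)))), 2)))
Mul(878, Function('Y')(Mul(Function('R')(4), 3))) = Mul(878, Add(-6, Pow(Add(Mul(-3, 3), Mul(Pow(2, Rational(1, 4)), Pow(Mul(-3, 3), Rational(1, 4)))), 2))) = Mul(878, Add(-6, Pow(Add(-9, Mul(Pow(2, Rational(1, 4)), Pow(-9, Rational(1, 4)))), 2))) = Mul(878, Add(-6, Pow(Add(-9, Mul(Pow(2, Rational(1, 4)), Mul(Pow(-1, Rational(1, 4)), Pow(3, Rational(1, 2))))), 2))) = Mul(878, Add(-6, Pow(Add(-9, Mul(Pow(-2, Rational(1, 4)), Pow(3, Rational(1, 2)))), 2))) = Add(-5268, Mul(878, Pow(Add(-9, Mul(Pow(-2, Rational(1, 4)), Pow(3, Rational(1, 2)))), 2)))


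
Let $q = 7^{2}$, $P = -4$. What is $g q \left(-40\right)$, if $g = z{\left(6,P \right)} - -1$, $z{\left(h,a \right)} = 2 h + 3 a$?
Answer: $-1960$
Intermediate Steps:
$g = 1$ ($g = \left(2 \cdot 6 + 3 \left(-4\right)\right) - -1 = \left(12 - 12\right) + 1 = 0 + 1 = 1$)
$q = 49$
$g q \left(-40\right) = 1 \cdot 49 \left(-40\right) = 49 \left(-40\right) = -1960$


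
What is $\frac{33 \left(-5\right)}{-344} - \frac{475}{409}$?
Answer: $- \frac{95915}{140696} \approx -0.68172$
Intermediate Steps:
$\frac{33 \left(-5\right)}{-344} - \frac{475}{409} = \left(-165\right) \left(- \frac{1}{344}\right) - \frac{475}{409} = \frac{165}{344} - \frac{475}{409} = - \frac{95915}{140696}$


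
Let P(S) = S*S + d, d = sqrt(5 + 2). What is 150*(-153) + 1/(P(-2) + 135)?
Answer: -443256161/19314 - sqrt(7)/19314 ≈ -22950.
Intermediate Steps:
d = sqrt(7) ≈ 2.6458
P(S) = sqrt(7) + S**2 (P(S) = S*S + sqrt(7) = S**2 + sqrt(7) = sqrt(7) + S**2)
150*(-153) + 1/(P(-2) + 135) = 150*(-153) + 1/((sqrt(7) + (-2)**2) + 135) = -22950 + 1/((sqrt(7) + 4) + 135) = -22950 + 1/((4 + sqrt(7)) + 135) = -22950 + 1/(139 + sqrt(7))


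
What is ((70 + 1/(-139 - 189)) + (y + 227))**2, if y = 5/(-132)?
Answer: 10331628061225/117158976 ≈ 88185.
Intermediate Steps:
y = -5/132 (y = 5*(-1/132) = -5/132 ≈ -0.037879)
((70 + 1/(-139 - 189)) + (y + 227))**2 = ((70 + 1/(-139 - 189)) + (-5/132 + 227))**2 = ((70 + 1/(-328)) + 29959/132)**2 = ((70 - 1/328) + 29959/132)**2 = (22959/328 + 29959/132)**2 = (3214285/10824)**2 = 10331628061225/117158976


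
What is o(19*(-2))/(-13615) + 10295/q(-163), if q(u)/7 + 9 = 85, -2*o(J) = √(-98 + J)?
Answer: 10295/532 + I*√34/13615 ≈ 19.352 + 0.00042827*I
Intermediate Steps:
o(J) = -√(-98 + J)/2
q(u) = 532 (q(u) = -63 + 7*85 = -63 + 595 = 532)
o(19*(-2))/(-13615) + 10295/q(-163) = -√(-98 + 19*(-2))/2/(-13615) + 10295/532 = -√(-98 - 38)/2*(-1/13615) + 10295*(1/532) = -I*√34*(-1/13615) + 10295/532 = I*√34/13615 + 10295/532 = 10295/532 + I*√34/13615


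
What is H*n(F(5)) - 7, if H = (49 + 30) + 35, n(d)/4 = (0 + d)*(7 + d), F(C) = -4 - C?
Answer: 8201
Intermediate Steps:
n(d) = 4*d*(7 + d) (n(d) = 4*((0 + d)*(7 + d)) = 4*(d*(7 + d)) = 4*d*(7 + d))
H = 114 (H = 79 + 35 = 114)
H*n(F(5)) - 7 = 114*(4*(-4 - 1*5)*(7 + (-4 - 1*5))) - 7 = 114*(4*(-4 - 5)*(7 + (-4 - 5))) - 7 = 114*(4*(-9)*(7 - 9)) - 7 = 114*(4*(-9)*(-2)) - 7 = 114*72 - 7 = 8208 - 7 = 8201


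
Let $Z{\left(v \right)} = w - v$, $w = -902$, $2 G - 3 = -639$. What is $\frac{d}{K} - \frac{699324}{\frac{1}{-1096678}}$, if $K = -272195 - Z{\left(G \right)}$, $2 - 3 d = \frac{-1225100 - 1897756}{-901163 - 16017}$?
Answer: $\frac{13026509874591257145004}{16985193885} \approx 7.6693 \cdot 10^{11}$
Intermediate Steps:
$G = -318$ ($G = \frac{3}{2} + \frac{1}{2} \left(-639\right) = \frac{3}{2} - \frac{639}{2} = -318$)
$Z{\left(v \right)} = -902 - v$
$d = - \frac{29284}{62535}$ ($d = \frac{2}{3} - \frac{\left(-1225100 - 1897756\right) \frac{1}{-901163 - 16017}}{3} = \frac{2}{3} - \frac{\left(-3122856\right) \frac{1}{-917180}}{3} = \frac{2}{3} - \frac{\left(-3122856\right) \left(- \frac{1}{917180}\right)}{3} = \frac{2}{3} - \frac{23658}{20845} = - \frac{29284}{62535} \approx -0.46828$)
$K = -271611$ ($K = -272195 - \left(-902 - -318\right) = -272195 - \left(-902 + 318\right) = -272195 - -584 = -272195 + 584 = -271611$)
$\frac{d}{K} - \frac{699324}{\frac{1}{-1096678}} = - \frac{29284}{62535 \left(-271611\right)} - \frac{699324}{\frac{1}{-1096678}} = \left(- \frac{29284}{62535}\right) \left(- \frac{1}{271611}\right) - \frac{699324}{- \frac{1}{1096678}} = \frac{29284}{16985193885} - -766933245672 = \frac{29284}{16985193885} + 766933245672 = \frac{13026509874591257145004}{16985193885}$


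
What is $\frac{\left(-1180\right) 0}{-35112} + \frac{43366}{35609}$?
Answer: $\frac{43366}{35609} \approx 1.2178$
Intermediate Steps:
$\frac{\left(-1180\right) 0}{-35112} + \frac{43366}{35609} = 0 \left(- \frac{1}{35112}\right) + 43366 \cdot \frac{1}{35609} = 0 + \frac{43366}{35609} = \frac{43366}{35609}$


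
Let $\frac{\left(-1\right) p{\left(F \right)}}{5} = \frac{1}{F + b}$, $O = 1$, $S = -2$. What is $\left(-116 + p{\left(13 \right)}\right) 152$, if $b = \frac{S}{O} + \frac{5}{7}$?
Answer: $- \frac{725572}{41} \approx -17697.0$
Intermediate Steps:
$b = - \frac{9}{7}$ ($b = - \frac{2}{1} + \frac{5}{7} = \left(-2\right) 1 + 5 \cdot \frac{1}{7} = -2 + \frac{5}{7} = - \frac{9}{7} \approx -1.2857$)
$p{\left(F \right)} = - \frac{5}{- \frac{9}{7} + F}$ ($p{\left(F \right)} = - \frac{5}{F - \frac{9}{7}} = - \frac{5}{- \frac{9}{7} + F}$)
$\left(-116 + p{\left(13 \right)}\right) 152 = \left(-116 - \frac{35}{-9 + 7 \cdot 13}\right) 152 = \left(-116 - \frac{35}{-9 + 91}\right) 152 = \left(-116 - \frac{35}{82}\right) 152 = \left(- \frac{9547}{82}\right) 152 = - \frac{725572}{41}$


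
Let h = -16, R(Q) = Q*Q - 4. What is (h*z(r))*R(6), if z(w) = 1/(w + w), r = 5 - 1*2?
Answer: -256/3 ≈ -85.333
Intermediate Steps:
r = 3 (r = 5 - 2 = 3)
R(Q) = -4 + Q**2 (R(Q) = Q**2 - 4 = -4 + Q**2)
z(w) = 1/(2*w)
(h*z(r))*R(6) = (-8/3)*(-4 + 6**2) = (-8/3)*(-4 + 36) = -16*1/6*32 = -8/3*32 = -256/3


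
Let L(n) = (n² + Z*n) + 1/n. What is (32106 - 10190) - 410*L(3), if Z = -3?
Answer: 65338/3 ≈ 21779.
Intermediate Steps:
L(n) = 1/n + n² - 3*n (L(n) = (n² - 3*n) + 1/n = 1/n + n² - 3*n)
(32106 - 10190) - 410*L(3) = (32106 - 10190) - 410*(1 + 3²*(-3 + 3))/3 = 21916 - 410*(1 + 9*0)/3 = 21916 - 410*(1 + 0)/3 = 21916 - 410/3 = 65338/3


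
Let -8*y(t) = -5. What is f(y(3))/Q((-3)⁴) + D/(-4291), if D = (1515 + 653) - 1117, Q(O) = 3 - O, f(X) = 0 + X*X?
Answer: -5353867/21420672 ≈ -0.24994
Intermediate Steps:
y(t) = 5/8 (y(t) = -⅛*(-5) = 5/8)
f(X) = X² (f(X) = 0 + X² = X²)
D = 1051 (D = 2168 - 1117 = 1051)
f(y(3))/Q((-3)⁴) + D/(-4291) = (5/8)²/(3 - 1*(-3)⁴) + 1051/(-4291) = 25/(64*(3 - 1*81)) + 1051*(-1/4291) = 25/(64*(3 - 81)) - 1051/4291 = (25/64)/(-78) - 1051/4291 = (25/64)*(-1/78) - 1051/4291 = -25/4992 - 1051/4291 = -5353867/21420672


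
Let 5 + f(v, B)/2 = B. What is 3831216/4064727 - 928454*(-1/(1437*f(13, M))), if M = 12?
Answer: 641831407591/13629029631 ≈ 47.093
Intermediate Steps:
f(v, B) = -10 + 2*B
3831216/4064727 - 928454*(-1/(1437*f(13, M))) = 3831216/4064727 - 928454*(-1/(1437*(-10 + 2*12))) = 3831216*(1/4064727) - 928454*(-1/(1437*(-10 + 24))) = 1277072/1354909 - 928454/((-1437*14)) = 1277072/1354909 - 928454/(-20118) = 1277072/1354909 - 928454*(-1/20118) = 1277072/1354909 + 464227/10059 = 641831407591/13629029631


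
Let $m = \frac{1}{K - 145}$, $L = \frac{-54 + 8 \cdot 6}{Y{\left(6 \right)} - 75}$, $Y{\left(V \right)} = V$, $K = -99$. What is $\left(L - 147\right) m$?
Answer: $\frac{3379}{5612} \approx 0.6021$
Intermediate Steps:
$L = \frac{2}{23}$ ($L = \frac{-54 + 8 \cdot 6}{6 - 75} = \frac{-54 + 48}{-69} = \left(-6\right) \left(- \frac{1}{69}\right) = \frac{2}{23} \approx 0.086957$)
$m = - \frac{1}{244}$ ($m = \frac{1}{-99 - 145} = \frac{1}{-244} = - \frac{1}{244} \approx -0.0040984$)
$\left(L - 147\right) m = \left(\frac{2}{23} - 147\right) \left(- \frac{1}{244}\right) = \left(- \frac{3379}{23}\right) \left(- \frac{1}{244}\right) = \frac{3379}{5612}$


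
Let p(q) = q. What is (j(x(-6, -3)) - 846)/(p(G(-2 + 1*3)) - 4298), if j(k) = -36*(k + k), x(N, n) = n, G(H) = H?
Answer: 630/4297 ≈ 0.14661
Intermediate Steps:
j(k) = -72*k
(j(x(-6, -3)) - 846)/(p(G(-2 + 1*3)) - 4298) = (-72*(-3) - 846)/((-2 + 1*3) - 4298) = (216 - 846)/((-2 + 3) - 4298) = -630/(1 - 4298) = -630/(-4297) = -630*(-1/4297) = 630/4297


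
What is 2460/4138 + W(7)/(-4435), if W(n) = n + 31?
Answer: 5376428/9176015 ≈ 0.58592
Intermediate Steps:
W(n) = 31 + n
2460/4138 + W(7)/(-4435) = 2460/4138 + (31 + 7)/(-4435) = 2460*(1/4138) + 38*(-1/4435) = 1230/2069 - 38/4435 = 5376428/9176015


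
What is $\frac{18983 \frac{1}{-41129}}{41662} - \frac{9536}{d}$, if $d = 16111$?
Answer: $- \frac{16340398206441}{27606462688178} \approx -0.5919$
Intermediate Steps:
$\frac{18983 \frac{1}{-41129}}{41662} - \frac{9536}{d} = \frac{18983 \frac{1}{-41129}}{41662} - \frac{9536}{16111} = 18983 \left(- \frac{1}{41129}\right) \frac{1}{41662} - \frac{9536}{16111} = \left(- \frac{18983}{41129}\right) \frac{1}{41662} - \frac{9536}{16111} = - \frac{18983}{1713516398} - \frac{9536}{16111} = - \frac{16340398206441}{27606462688178}$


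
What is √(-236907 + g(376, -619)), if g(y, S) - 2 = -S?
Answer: 3*I*√26254 ≈ 486.09*I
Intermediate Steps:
g(y, S) = 2 - S
√(-236907 + g(376, -619)) = √(-236907 + (2 - 1*(-619))) = √(-236907 + (2 + 619)) = √(-236907 + 621) = √(-236286) = 3*I*√26254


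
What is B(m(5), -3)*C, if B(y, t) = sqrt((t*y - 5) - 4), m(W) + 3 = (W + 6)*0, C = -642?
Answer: 0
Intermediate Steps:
m(W) = -3 (m(W) = -3 + (W + 6)*0 = -3 + (6 + W)*0 = -3 + 0 = -3)
B(y, t) = sqrt(-9 + t*y) (B(y, t) = sqrt((-5 + t*y) - 4) = sqrt(-9 + t*y))
B(m(5), -3)*C = sqrt(-9 - 3*(-3))*(-642) = sqrt(-9 + 9)*(-642) = sqrt(0)*(-642) = 0*(-642) = 0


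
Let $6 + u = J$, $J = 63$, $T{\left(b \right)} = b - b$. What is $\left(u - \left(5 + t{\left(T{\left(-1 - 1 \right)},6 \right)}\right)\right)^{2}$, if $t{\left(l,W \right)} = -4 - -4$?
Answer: $2704$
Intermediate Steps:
$T{\left(b \right)} = 0$
$t{\left(l,W \right)} = 0$ ($t{\left(l,W \right)} = -4 + 4 = 0$)
$u = 57$ ($u = -6 + 63 = 57$)
$\left(u - \left(5 + t{\left(T{\left(-1 - 1 \right)},6 \right)}\right)\right)^{2} = \left(57 - 5\right)^{2} = 52^{2} = 2704$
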